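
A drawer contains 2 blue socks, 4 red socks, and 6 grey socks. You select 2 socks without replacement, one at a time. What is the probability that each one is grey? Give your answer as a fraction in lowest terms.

P = 6/12 × 5/11 = 30/132 = 5/22.

5/22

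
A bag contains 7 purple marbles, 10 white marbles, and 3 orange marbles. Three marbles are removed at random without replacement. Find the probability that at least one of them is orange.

23/57

P(no orange) = 17/20 × 16/19 × 15/18 = 4080/6840 = 34/57.
P(at least one) = 1 − 34/57 = 23/57.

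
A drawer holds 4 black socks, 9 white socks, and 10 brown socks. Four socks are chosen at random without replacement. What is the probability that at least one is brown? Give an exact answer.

P(no brown) = 13/23 × 12/22 × 11/21 × 10/20 = 17160/212520 = 13/161.
P(at least one) = 1 − 13/161 = 148/161.

148/161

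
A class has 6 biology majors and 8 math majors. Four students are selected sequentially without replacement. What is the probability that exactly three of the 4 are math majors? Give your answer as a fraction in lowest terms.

One ordering (math majors drawn first) has probability 8/14 × 7/13 × 6/12 × 6/11 = 2016/24024 = 12/143.
There are C(4,3) = 4 such orderings, each equally likely, so P = 4 × 12/143 = 48/143.

48/143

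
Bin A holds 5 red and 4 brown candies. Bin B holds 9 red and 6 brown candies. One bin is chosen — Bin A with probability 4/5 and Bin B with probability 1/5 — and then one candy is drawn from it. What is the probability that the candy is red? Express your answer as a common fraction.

From Bin A: P(red) = 5/9.
From Bin B: P(red) = 9/15.
Total probability = (4/5)(5/9) + (1/5)(9/15) = 127/225.

127/225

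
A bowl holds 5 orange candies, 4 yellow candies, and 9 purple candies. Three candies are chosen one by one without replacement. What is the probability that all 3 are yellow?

1/204

P(all yellow) = 4/18 × 3/17 × 2/16 = 24/4896 = 1/204.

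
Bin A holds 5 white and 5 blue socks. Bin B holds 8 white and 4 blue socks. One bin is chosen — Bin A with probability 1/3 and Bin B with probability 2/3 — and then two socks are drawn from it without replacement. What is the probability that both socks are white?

From Bin A: P(both white) = (5/10)(4/9) = 2/9.
From Bin B: P(both white) = (8/12)(7/11) = 14/33.
Total probability = (1/3)(2/9) + (2/3)(14/33) = 106/297.

106/297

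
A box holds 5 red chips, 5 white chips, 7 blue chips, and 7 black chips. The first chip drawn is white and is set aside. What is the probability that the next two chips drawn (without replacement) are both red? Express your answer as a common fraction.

After the first draw, 5 of the remaining 23 chips are red.
P = 5/23 × 4/22 = 20/506 = 10/253.

10/253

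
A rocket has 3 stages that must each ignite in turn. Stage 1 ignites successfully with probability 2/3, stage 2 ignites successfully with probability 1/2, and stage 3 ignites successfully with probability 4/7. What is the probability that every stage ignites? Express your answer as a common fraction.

Multiplying along the chain,
P = 2/3 × 1/2 × 4/7 = 8/42 = 4/21.

4/21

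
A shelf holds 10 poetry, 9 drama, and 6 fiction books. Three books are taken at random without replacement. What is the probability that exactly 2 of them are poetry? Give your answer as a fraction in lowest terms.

27/92

One ordering (poetry drawn first) has probability 10/25 × 9/24 × 15/23 = 1350/13800 = 9/92.
There are C(3,2) = 3 such orderings, each equally likely, so P = 3 × 9/92 = 27/92.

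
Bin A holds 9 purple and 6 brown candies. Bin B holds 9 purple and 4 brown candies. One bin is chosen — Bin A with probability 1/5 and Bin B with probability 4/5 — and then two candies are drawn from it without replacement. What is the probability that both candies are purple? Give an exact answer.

From Bin A: P(both purple) = (9/15)(8/14) = 12/35.
From Bin B: P(both purple) = (9/13)(8/12) = 6/13.
Total probability = (1/5)(12/35) + (4/5)(6/13) = 996/2275.

996/2275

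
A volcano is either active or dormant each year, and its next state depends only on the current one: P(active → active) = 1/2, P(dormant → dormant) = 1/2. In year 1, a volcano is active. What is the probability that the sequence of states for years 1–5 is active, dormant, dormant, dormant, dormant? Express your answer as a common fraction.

1/16

Year 1 is given. For each transition, use the conditional probability from the current state:
P(dormant | active) = 1/2; P(dormant | dormant) = 1/2; P(dormant | dormant) = 1/2; P(dormant | dormant) = 1/2.
P = 1/2 × 1/2 × 1/2 × 1/2 = 1/16.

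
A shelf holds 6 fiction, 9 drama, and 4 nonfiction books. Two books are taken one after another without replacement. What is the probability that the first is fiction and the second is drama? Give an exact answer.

3/19

Chain rule:
P = 6/19 × 9/18 = 54/342 = 3/19.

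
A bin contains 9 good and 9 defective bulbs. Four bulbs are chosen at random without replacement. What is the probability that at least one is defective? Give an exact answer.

P(no defective) = 9/18 × 8/17 × 7/16 × 6/15 = 3024/73440 = 7/170.
P(at least one) = 1 − 7/170 = 163/170.

163/170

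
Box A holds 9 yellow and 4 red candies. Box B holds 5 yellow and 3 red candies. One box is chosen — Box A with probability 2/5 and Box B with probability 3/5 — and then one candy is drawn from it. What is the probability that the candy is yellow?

339/520

From Box A: P(yellow) = 9/13.
From Box B: P(yellow) = 5/8.
Total probability = (2/5)(9/13) + (3/5)(5/8) = 339/520.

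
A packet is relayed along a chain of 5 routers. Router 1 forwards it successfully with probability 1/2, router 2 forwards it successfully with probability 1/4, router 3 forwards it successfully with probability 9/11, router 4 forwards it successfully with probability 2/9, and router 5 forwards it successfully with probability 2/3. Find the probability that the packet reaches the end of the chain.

Multiplying along the chain,
P = 1/2 × 1/4 × 9/11 × 2/9 × 2/3 = 36/2376 = 1/66.

1/66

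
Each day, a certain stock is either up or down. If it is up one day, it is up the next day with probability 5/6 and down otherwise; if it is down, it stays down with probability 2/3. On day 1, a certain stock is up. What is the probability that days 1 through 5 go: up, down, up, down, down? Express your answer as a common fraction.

Day 1 is given. For each transition, use the conditional probability from the current state:
P(down | up) = 1/6; P(up | down) = 1/3; P(down | up) = 1/6; P(down | down) = 2/3.
P = 1/6 × 1/3 × 1/6 × 2/3 = 2/324 = 1/162.

1/162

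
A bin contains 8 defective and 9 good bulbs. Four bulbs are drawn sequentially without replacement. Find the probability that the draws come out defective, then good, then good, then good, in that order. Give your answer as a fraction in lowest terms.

Each draw changes the counts, so multiply the conditional probabilities along the sequence:
P = 8/17 × 9/16 × 8/15 × 7/14 = 4032/57120 = 6/85.

6/85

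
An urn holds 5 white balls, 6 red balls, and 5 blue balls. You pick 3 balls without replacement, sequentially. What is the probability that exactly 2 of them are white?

11/56

One ordering (white drawn first) has probability 5/16 × 4/15 × 11/14 = 220/3360 = 11/168.
There are C(3,2) = 3 such orderings, each equally likely, so P = 3 × 11/168 = 11/56.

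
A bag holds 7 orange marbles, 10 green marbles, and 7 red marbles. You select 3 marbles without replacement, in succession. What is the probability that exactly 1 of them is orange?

One ordering (orange drawn first) has probability 7/24 × 17/23 × 16/22 = 1904/12144 = 119/759.
There are C(3,1) = 3 such orderings, each equally likely, so P = 3 × 119/759 = 119/253.

119/253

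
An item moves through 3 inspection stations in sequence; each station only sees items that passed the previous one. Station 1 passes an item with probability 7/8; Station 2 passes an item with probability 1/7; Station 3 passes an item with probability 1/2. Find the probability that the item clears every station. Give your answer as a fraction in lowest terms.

Multiplying along the chain,
P = 7/8 × 1/7 × 1/2 = 7/112 = 1/16.

1/16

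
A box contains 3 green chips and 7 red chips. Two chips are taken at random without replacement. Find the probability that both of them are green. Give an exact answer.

1/15

P(all green) = 3/10 × 2/9 = 6/90 = 1/15.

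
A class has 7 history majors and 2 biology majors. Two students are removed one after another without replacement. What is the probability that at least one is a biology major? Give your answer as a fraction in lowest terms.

P(no biology majors) = 7/9 × 6/8 = 42/72 = 7/12.
P(at least one) = 1 − 7/12 = 5/12.

5/12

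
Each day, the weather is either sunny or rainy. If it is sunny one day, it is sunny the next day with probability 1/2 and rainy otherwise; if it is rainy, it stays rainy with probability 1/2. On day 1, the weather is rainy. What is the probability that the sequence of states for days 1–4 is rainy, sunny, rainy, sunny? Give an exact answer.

Day 1 is given. For each transition, use the conditional probability from the current state:
P(sunny | rainy) = 1/2; P(rainy | sunny) = 1/2; P(sunny | rainy) = 1/2.
P = 1/2 × 1/2 × 1/2 = 1/8.

1/8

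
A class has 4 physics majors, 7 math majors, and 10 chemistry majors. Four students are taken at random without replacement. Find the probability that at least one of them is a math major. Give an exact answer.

712/855

P(no math majors) = 14/21 × 13/20 × 12/19 × 11/18 = 24024/143640 = 143/855.
P(at least one) = 1 − 143/855 = 712/855.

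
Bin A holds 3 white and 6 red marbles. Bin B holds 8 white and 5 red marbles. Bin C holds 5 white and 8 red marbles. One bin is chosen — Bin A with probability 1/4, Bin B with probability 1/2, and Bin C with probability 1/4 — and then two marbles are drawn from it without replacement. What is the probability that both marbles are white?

145/624

From Bin A: P(both white) = (3/9)(2/8) = 1/12.
From Bin B: P(both white) = (8/13)(7/12) = 14/39.
From Bin C: P(both white) = (5/13)(4/12) = 5/39.
Total probability = (1/4)(1/12) + (1/2)(14/39) + (1/4)(5/39) = 145/624.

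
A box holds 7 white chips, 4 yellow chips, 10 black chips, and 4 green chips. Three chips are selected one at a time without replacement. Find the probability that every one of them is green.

P(every draw is green) = 4/25 × 3/24 × 2/23 = 24/13800 = 1/575.

1/575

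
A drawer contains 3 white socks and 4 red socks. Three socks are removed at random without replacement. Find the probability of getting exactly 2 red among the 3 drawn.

18/35

One ordering (red drawn first) has probability 4/7 × 3/6 × 3/5 = 36/210 = 6/35.
There are C(3,2) = 3 such orderings, each equally likely, so P = 3 × 6/35 = 18/35.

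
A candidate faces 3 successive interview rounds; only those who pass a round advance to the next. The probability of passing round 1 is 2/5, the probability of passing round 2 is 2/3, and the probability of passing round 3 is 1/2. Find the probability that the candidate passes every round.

Multiplying along the chain,
P = 2/5 × 2/3 × 1/2 = 4/30 = 2/15.

2/15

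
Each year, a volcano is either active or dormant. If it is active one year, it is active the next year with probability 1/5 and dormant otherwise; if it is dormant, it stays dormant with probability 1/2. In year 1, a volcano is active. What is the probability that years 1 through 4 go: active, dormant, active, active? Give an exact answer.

Year 1 is given. For each transition, use the conditional probability from the current state:
P(dormant | active) = 4/5; P(active | dormant) = 1/2; P(active | active) = 1/5.
P = 4/5 × 1/2 × 1/5 = 4/50 = 2/25.

2/25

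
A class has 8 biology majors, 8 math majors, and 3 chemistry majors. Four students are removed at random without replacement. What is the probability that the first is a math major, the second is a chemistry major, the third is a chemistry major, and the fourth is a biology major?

4/969

Each draw changes the counts, so multiply the conditional probabilities along the sequence:
P = 8/19 × 3/18 × 2/17 × 8/16 = 384/93024 = 4/969.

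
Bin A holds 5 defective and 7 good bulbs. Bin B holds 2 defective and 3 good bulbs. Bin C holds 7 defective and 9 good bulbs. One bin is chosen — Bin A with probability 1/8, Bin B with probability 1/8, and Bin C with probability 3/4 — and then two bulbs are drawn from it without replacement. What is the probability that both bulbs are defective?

859/5280

From Bin A: P(both defective) = (5/12)(4/11) = 5/33.
From Bin B: P(both defective) = (2/5)(1/4) = 1/10.
From Bin C: P(both defective) = (7/16)(6/15) = 7/40.
Total probability = (1/8)(5/33) + (1/8)(1/10) + (3/4)(7/40) = 859/5280.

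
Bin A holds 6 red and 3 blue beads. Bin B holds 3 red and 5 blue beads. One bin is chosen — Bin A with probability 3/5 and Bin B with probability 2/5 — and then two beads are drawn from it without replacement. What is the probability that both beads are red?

41/140

From Bin A: P(both red) = (6/9)(5/8) = 5/12.
From Bin B: P(both red) = (3/8)(2/7) = 3/28.
Total probability = (3/5)(5/12) + (2/5)(3/28) = 41/140.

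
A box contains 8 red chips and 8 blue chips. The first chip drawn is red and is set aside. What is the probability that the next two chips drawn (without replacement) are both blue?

4/15

After the first draw, 8 of the remaining 15 chips are blue.
P = 8/15 × 7/14 = 56/210 = 4/15.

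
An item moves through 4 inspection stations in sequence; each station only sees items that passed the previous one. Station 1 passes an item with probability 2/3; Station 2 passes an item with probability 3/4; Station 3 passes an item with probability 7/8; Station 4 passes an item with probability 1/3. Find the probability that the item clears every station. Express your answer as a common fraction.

The events are sequential, so multiply the conditional probabilities:
P = 2/3 × 3/4 × 7/8 × 1/3 = 42/288 = 7/48.

7/48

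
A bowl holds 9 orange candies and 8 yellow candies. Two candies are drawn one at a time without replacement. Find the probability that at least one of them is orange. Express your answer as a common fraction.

27/34

P(no orange) = 8/17 × 7/16 = 56/272 = 7/34.
P(at least one) = 1 − 7/34 = 27/34.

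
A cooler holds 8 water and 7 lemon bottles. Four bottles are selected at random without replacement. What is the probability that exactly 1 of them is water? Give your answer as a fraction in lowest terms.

8/39

One ordering (water drawn first) has probability 8/15 × 7/14 × 6/13 × 5/12 = 1680/32760 = 2/39.
There are C(4,1) = 4 such orderings, each equally likely, so P = 4 × 2/39 = 8/39.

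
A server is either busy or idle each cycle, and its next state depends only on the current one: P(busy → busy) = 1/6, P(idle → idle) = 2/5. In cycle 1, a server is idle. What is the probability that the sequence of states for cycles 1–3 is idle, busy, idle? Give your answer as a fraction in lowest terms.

1/2

Cycle 1 is given. For each transition, use the conditional probability from the current state:
P(busy | idle) = 3/5; P(idle | busy) = 5/6.
P = 3/5 × 5/6 = 15/30 = 1/2.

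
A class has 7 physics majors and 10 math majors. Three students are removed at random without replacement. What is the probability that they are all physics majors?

7/136

P(every draw is a physics major) = 7/17 × 6/16 × 5/15 = 210/4080 = 7/136.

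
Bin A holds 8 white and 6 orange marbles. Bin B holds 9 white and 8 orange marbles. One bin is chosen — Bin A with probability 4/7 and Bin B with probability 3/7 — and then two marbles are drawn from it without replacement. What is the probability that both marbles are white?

895/3094

From Bin A: P(both white) = (8/14)(7/13) = 4/13.
From Bin B: P(both white) = (9/17)(8/16) = 9/34.
Total probability = (4/7)(4/13) + (3/7)(9/34) = 895/3094.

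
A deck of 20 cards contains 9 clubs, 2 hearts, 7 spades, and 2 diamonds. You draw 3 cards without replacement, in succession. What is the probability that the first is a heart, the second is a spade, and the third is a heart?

7/3420

Multiply the probability of each draw given the previous ones:
P = 2/20 × 7/19 × 1/18 = 14/6840 = 7/3420.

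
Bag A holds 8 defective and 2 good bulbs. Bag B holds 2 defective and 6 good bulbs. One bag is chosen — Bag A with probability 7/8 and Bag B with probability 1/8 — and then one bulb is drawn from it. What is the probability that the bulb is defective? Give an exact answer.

From Bag A: P(defective) = 8/10.
From Bag B: P(defective) = 2/8.
Total probability = (7/8)(8/10) + (1/8)(2/8) = 117/160.

117/160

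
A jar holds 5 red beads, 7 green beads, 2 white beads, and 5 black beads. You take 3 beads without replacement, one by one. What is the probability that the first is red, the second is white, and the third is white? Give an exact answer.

Multiply the probability of each draw given the previous ones:
P = 5/19 × 2/18 × 1/17 = 10/5814 = 5/2907.

5/2907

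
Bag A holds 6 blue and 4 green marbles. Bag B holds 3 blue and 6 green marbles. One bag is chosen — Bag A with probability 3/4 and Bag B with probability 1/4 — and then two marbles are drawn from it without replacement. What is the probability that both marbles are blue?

13/48

From Bag A: P(both blue) = (6/10)(5/9) = 1/3.
From Bag B: P(both blue) = (3/9)(2/8) = 1/12.
Total probability = (3/4)(1/3) + (1/4)(1/12) = 13/48.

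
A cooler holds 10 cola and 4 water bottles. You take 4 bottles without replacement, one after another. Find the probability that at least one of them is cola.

P(no cola) = 4/14 × 3/13 × 2/12 × 1/11 = 24/24024 = 1/1001.
P(at least one) = 1 − 1/1001 = 1000/1001.

1000/1001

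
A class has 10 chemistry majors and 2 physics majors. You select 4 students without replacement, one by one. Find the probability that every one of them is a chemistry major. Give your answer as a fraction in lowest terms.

P = 10/12 × 9/11 × 8/10 × 7/9 = 5040/11880 = 14/33.

14/33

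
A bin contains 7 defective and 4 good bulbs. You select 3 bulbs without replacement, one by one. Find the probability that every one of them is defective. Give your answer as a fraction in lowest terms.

7/33

P(all defective) = 7/11 × 6/10 × 5/9 = 210/990 = 7/33.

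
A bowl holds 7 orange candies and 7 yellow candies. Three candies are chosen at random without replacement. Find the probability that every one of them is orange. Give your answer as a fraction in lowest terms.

5/52

P(all orange) = 7/14 × 6/13 × 5/12 = 210/2184 = 5/52.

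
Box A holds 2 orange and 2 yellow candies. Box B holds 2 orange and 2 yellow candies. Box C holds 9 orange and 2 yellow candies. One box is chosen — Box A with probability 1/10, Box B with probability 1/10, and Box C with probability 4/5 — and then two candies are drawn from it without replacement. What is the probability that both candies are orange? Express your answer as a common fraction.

919/1650

From Box A: P(both orange) = (2/4)(1/3) = 1/6.
From Box B: P(both orange) = (2/4)(1/3) = 1/6.
From Box C: P(both orange) = (9/11)(8/10) = 36/55.
Total probability = (1/10)(1/6) + (1/10)(1/6) + (4/5)(36/55) = 919/1650.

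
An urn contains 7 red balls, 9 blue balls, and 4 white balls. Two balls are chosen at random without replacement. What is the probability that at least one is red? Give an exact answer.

56/95

P(no red) = 13/20 × 12/19 = 156/380 = 39/95.
P(at least one) = 1 − 39/95 = 56/95.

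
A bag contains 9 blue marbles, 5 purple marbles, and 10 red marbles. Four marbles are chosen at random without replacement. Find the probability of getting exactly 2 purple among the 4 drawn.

One ordering (purple drawn first) has probability 5/24 × 4/23 × 19/22 × 18/21 = 6840/255024 = 95/3542.
There are C(4,2) = 6 such orderings, each equally likely, so P = 6 × 95/3542 = 285/1771.

285/1771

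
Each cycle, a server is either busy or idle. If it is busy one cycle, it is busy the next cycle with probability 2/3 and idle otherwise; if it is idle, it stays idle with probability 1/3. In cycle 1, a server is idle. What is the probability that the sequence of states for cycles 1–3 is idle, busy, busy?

Cycle 1 is given. For each transition, use the conditional probability from the current state:
P(busy | idle) = 2/3; P(busy | busy) = 2/3.
P = 2/3 × 2/3 = 4/9.

4/9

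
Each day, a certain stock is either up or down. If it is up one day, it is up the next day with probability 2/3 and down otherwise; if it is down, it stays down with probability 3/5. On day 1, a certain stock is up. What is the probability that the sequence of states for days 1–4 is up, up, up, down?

Day 1 is given. For each transition, use the conditional probability from the current state:
P(up | up) = 2/3; P(up | up) = 2/3; P(down | up) = 1/3.
P = 2/3 × 2/3 × 1/3 = 4/27.

4/27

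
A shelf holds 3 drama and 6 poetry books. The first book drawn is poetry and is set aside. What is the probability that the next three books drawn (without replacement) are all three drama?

With the first book removed, 3 drama remain out of 8.
P = 3/8 × 2/7 × 1/6 = 6/336 = 1/56.

1/56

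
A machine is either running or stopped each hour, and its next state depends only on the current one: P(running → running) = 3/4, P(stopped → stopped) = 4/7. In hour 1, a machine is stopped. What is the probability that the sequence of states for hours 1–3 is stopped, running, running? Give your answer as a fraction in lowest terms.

Hour 1 is given. For each transition, use the conditional probability from the current state:
P(running | stopped) = 3/7; P(running | running) = 3/4.
P = 3/7 × 3/4 = 9/28.

9/28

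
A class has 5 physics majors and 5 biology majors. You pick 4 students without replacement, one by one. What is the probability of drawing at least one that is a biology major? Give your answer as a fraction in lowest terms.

41/42

P(no biology majors) = 5/10 × 4/9 × 3/8 × 2/7 = 120/5040 = 1/42.
P(at least one) = 1 − 1/42 = 41/42.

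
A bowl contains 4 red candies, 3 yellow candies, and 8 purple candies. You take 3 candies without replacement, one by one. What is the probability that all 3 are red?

P(all red) = 4/15 × 3/14 × 2/13 = 24/2730 = 4/455.

4/455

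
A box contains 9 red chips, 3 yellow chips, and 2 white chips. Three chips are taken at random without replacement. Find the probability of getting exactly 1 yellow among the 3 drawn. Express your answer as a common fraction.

One ordering (yellow drawn first) has probability 3/14 × 11/13 × 10/12 = 330/2184 = 55/364.
There are C(3,1) = 3 such orderings, each equally likely, so P = 3 × 55/364 = 165/364.

165/364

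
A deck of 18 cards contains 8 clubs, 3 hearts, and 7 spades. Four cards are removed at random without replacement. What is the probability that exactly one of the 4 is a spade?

One ordering (a spade drawn first) has probability 7/18 × 11/17 × 10/16 × 9/15 = 6930/73440 = 77/816.
There are C(4,1) = 4 such orderings, each equally likely, so P = 4 × 77/816 = 77/204.

77/204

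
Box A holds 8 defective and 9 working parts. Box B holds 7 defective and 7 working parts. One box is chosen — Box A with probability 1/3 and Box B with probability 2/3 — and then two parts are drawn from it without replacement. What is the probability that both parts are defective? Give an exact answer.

From Box A: P(both defective) = (8/17)(7/16) = 7/34.
From Box B: P(both defective) = (7/14)(6/13) = 3/13.
Total probability = (1/3)(7/34) + (2/3)(3/13) = 295/1326.

295/1326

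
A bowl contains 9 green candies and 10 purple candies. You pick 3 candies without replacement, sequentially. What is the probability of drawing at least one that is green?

283/323

P(no green) = 10/19 × 9/18 × 8/17 = 720/5814 = 40/323.
P(at least one) = 1 − 40/323 = 283/323.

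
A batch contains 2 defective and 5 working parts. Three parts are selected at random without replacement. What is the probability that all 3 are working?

2/7

P(all working) = 5/7 × 4/6 × 3/5 = 60/210 = 2/7.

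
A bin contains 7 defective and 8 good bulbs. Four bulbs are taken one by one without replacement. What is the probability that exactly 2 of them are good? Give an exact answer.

One ordering (good drawn first) has probability 8/15 × 7/14 × 7/13 × 6/12 = 2352/32760 = 14/195.
There are C(4,2) = 6 such orderings, each equally likely, so P = 6 × 14/195 = 28/65.

28/65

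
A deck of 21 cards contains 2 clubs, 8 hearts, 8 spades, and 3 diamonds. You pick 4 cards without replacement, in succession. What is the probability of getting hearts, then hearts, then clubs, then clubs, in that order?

Multiply the probability of each draw given the previous ones:
P = 8/21 × 7/20 × 2/19 × 1/18 = 112/143640 = 2/2565.

2/2565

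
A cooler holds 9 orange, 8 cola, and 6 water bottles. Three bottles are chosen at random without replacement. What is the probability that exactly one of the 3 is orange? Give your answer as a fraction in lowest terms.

One ordering (orange drawn first) has probability 9/23 × 14/22 × 13/21 = 1638/10626 = 39/253.
There are C(3,1) = 3 such orderings, each equally likely, so P = 3 × 39/253 = 117/253.

117/253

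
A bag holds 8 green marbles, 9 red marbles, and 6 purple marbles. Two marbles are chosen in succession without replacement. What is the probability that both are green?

28/253

P = 8/23 × 7/22 = 56/506 = 28/253.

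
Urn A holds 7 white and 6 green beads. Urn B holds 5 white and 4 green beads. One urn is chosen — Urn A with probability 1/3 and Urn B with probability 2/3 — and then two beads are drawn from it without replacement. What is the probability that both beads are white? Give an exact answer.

From Urn A: P(both white) = (7/13)(6/12) = 7/26.
From Urn B: P(both white) = (5/9)(4/8) = 5/18.
Total probability = (1/3)(7/26) + (2/3)(5/18) = 193/702.

193/702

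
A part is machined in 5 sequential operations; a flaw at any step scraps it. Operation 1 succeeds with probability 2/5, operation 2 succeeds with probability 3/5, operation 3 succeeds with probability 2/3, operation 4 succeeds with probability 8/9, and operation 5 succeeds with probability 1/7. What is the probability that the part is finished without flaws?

The events are sequential, so multiply the conditional probabilities:
P = 2/5 × 3/5 × 2/3 × 8/9 × 1/7 = 96/4725 = 32/1575.

32/1575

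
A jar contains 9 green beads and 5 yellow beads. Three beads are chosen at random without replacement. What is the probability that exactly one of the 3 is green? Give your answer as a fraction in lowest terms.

45/182

One ordering (green drawn first) has probability 9/14 × 5/13 × 4/12 = 180/2184 = 15/182.
There are C(3,1) = 3 such orderings, each equally likely, so P = 3 × 15/182 = 45/182.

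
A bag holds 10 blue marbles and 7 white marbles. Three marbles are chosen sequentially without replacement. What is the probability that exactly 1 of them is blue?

One ordering (blue drawn first) has probability 10/17 × 7/16 × 6/15 = 420/4080 = 7/68.
There are C(3,1) = 3 such orderings, each equally likely, so P = 3 × 7/68 = 21/68.

21/68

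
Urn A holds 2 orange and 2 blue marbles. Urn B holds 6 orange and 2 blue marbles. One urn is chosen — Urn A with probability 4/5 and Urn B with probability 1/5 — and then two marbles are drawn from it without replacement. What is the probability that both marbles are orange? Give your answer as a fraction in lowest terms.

101/420

From Urn A: P(both orange) = (2/4)(1/3) = 1/6.
From Urn B: P(both orange) = (6/8)(5/7) = 15/28.
Total probability = (4/5)(1/6) + (1/5)(15/28) = 101/420.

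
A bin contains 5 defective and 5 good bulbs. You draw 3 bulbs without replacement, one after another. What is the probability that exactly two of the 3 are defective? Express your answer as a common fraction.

One ordering (defective drawn first) has probability 5/10 × 4/9 × 5/8 = 100/720 = 5/36.
There are C(3,2) = 3 such orderings, each equally likely, so P = 3 × 5/36 = 5/12.

5/12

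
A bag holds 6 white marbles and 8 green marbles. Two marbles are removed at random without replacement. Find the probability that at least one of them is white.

9/13

P(no white) = 8/14 × 7/13 = 56/182 = 4/13.
P(at least one) = 1 − 4/13 = 9/13.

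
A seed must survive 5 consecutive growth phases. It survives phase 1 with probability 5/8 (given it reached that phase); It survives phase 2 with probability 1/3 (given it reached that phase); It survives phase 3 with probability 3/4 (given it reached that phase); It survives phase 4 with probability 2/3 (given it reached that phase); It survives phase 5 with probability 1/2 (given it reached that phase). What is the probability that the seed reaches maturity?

Multiplying along the chain,
P = 5/8 × 1/3 × 3/4 × 2/3 × 1/2 = 30/576 = 5/96.

5/96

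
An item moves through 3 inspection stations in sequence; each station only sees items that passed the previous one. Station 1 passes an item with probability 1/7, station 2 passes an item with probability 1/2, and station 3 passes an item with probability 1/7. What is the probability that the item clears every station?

1/98

The events are sequential, so multiply the conditional probabilities:
P = 1/7 × 1/2 × 1/7 = 1/98.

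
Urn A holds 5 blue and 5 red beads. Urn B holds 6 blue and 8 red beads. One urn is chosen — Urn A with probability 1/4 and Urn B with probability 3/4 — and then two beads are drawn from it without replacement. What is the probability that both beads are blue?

587/3276

From Urn A: P(both blue) = (5/10)(4/9) = 2/9.
From Urn B: P(both blue) = (6/14)(5/13) = 15/91.
Total probability = (1/4)(2/9) + (3/4)(15/91) = 587/3276.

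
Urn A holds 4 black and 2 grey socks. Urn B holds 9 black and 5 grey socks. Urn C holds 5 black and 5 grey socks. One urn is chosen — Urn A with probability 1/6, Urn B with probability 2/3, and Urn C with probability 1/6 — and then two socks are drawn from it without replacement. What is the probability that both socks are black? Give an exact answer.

4514/12285

From Urn A: P(both black) = (4/6)(3/5) = 2/5.
From Urn B: P(both black) = (9/14)(8/13) = 36/91.
From Urn C: P(both black) = (5/10)(4/9) = 2/9.
Total probability = (1/6)(2/5) + (2/3)(36/91) + (1/6)(2/9) = 4514/12285.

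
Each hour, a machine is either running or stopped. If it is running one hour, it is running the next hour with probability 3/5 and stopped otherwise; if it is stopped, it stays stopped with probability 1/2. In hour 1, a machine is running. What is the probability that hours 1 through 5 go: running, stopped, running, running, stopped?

Hour 1 is given. For each transition, use the conditional probability from the current state:
P(stopped | running) = 2/5; P(running | stopped) = 1/2; P(running | running) = 3/5; P(stopped | running) = 2/5.
P = 2/5 × 1/2 × 3/5 × 2/5 = 12/250 = 6/125.

6/125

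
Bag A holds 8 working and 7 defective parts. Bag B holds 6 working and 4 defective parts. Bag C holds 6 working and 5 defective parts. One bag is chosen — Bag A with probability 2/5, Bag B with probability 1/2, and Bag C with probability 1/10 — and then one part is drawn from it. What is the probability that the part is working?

937/1650

From Bag A: P(working) = 8/15.
From Bag B: P(working) = 6/10.
From Bag C: P(working) = 6/11.
Total probability = (2/5)(8/15) + (1/2)(6/10) + (1/10)(6/11) = 937/1650.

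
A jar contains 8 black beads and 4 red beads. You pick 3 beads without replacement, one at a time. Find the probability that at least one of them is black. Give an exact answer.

54/55

P(no black) = 4/12 × 3/11 × 2/10 = 24/1320 = 1/55.
P(at least one) = 1 − 1/55 = 54/55.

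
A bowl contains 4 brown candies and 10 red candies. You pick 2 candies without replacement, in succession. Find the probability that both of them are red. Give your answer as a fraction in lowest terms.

P(every draw is red) = 10/14 × 9/13 = 90/182 = 45/91.

45/91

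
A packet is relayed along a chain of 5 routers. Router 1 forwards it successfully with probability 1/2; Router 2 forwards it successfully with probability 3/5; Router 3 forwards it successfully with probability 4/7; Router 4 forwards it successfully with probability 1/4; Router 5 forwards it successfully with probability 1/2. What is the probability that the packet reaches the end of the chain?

Multiplying along the chain,
P = 1/2 × 3/5 × 4/7 × 1/4 × 1/2 = 12/560 = 3/140.

3/140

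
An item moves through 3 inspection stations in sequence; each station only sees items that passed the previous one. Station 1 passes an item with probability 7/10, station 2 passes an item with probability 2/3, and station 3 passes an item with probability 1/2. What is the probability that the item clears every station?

7/30

Multiplying along the chain,
P = 7/10 × 2/3 × 1/2 = 14/60 = 7/30.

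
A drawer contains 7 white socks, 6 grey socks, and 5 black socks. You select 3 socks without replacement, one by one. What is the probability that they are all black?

P(all black) = 5/18 × 4/17 × 3/16 = 60/4896 = 5/408.

5/408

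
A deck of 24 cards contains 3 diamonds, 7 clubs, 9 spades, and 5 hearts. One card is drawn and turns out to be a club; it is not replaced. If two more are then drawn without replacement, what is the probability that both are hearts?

10/253

After the first draw, 5 of the remaining 23 cards are hearts.
P = 5/23 × 4/22 = 20/506 = 10/253.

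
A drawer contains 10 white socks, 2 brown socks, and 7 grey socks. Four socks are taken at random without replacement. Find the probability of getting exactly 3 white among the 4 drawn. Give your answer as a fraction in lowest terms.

90/323

One ordering (white drawn first) has probability 10/19 × 9/18 × 8/17 × 9/16 = 6480/93024 = 45/646.
There are C(4,3) = 4 such orderings, each equally likely, so P = 4 × 45/646 = 90/323.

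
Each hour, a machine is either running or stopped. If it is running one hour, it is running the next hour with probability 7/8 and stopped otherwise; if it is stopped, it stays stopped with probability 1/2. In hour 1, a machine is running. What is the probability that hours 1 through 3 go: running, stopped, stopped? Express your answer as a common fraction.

Hour 1 is given. For each transition, use the conditional probability from the current state:
P(stopped | running) = 1/8; P(stopped | stopped) = 1/2.
P = 1/8 × 1/2 = 1/16.

1/16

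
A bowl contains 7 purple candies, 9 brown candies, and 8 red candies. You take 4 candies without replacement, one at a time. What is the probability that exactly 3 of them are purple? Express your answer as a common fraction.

One ordering (purple drawn first) has probability 7/24 × 6/23 × 5/22 × 17/21 = 3570/255024 = 85/6072.
There are C(4,3) = 4 such orderings, each equally likely, so P = 4 × 85/6072 = 85/1518.

85/1518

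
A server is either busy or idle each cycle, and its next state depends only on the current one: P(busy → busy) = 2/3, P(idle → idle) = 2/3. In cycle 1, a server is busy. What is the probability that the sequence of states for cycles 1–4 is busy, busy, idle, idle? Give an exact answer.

4/27

Cycle 1 is given. For each transition, use the conditional probability from the current state:
P(busy | busy) = 2/3; P(idle | busy) = 1/3; P(idle | idle) = 2/3.
P = 2/3 × 1/3 × 2/3 = 4/27.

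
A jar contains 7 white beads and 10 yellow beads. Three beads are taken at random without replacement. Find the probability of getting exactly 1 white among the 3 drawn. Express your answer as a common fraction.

One ordering (white drawn first) has probability 7/17 × 10/16 × 9/15 = 630/4080 = 21/136.
There are C(3,1) = 3 such orderings, each equally likely, so P = 3 × 21/136 = 63/136.

63/136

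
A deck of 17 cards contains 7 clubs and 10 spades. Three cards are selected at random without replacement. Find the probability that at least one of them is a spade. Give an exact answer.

129/136

P(no spades) = 7/17 × 6/16 × 5/15 = 210/4080 = 7/136.
P(at least one) = 1 − 7/136 = 129/136.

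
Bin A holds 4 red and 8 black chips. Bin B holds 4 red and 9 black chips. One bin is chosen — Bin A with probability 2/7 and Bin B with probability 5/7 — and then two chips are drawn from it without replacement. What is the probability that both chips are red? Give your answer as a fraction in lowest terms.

From Bin A: P(both red) = (4/12)(3/11) = 1/11.
From Bin B: P(both red) = (4/13)(3/12) = 1/13.
Total probability = (2/7)(1/11) + (5/7)(1/13) = 81/1001.

81/1001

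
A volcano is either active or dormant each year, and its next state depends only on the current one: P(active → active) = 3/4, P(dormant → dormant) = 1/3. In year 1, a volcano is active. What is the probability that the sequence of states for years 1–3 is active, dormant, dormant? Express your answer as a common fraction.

1/12

Year 1 is given. For each transition, use the conditional probability from the current state:
P(dormant | active) = 1/4; P(dormant | dormant) = 1/3.
P = 1/4 × 1/3 = 1/12.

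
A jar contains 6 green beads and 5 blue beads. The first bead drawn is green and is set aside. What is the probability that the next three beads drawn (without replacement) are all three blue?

After the first draw, 5 of the remaining 10 beads are blue.
P = 5/10 × 4/9 × 3/8 = 60/720 = 1/12.

1/12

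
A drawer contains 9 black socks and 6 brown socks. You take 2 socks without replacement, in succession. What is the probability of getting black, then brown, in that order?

Multiply the probability of each draw given the previous ones:
P = 9/15 × 6/14 = 54/210 = 9/35.

9/35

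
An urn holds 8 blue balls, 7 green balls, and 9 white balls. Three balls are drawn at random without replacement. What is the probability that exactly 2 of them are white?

135/506

One ordering (white drawn first) has probability 9/24 × 8/23 × 15/22 = 1080/12144 = 45/506.
There are C(3,2) = 3 such orderings, each equally likely, so P = 3 × 45/506 = 135/506.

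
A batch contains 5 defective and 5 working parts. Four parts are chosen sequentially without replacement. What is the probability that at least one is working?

41/42

P(no working) = 5/10 × 4/9 × 3/8 × 2/7 = 120/5040 = 1/42.
P(at least one) = 1 − 1/42 = 41/42.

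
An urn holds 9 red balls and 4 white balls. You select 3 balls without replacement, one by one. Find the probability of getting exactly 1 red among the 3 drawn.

One ordering (red drawn first) has probability 9/13 × 4/12 × 3/11 = 108/1716 = 9/143.
There are C(3,1) = 3 such orderings, each equally likely, so P = 3 × 9/143 = 27/143.

27/143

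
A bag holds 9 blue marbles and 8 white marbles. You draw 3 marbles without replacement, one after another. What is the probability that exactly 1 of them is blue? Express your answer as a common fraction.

63/170

One ordering (blue drawn first) has probability 9/17 × 8/16 × 7/15 = 504/4080 = 21/170.
There are C(3,1) = 3 such orderings, each equally likely, so P = 3 × 21/170 = 63/170.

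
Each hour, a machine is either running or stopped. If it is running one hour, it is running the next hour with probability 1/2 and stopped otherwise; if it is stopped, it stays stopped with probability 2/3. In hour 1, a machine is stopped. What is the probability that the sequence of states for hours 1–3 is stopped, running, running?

1/6

Hour 1 is given. For each transition, use the conditional probability from the current state:
P(running | stopped) = 1/3; P(running | running) = 1/2.
P = 1/3 × 1/2 = 1/6.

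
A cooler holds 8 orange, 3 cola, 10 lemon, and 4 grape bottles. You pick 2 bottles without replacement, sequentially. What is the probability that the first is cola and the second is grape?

Multiply the probability of each draw given the previous ones:
P = 3/25 × 4/24 = 12/600 = 1/50.

1/50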